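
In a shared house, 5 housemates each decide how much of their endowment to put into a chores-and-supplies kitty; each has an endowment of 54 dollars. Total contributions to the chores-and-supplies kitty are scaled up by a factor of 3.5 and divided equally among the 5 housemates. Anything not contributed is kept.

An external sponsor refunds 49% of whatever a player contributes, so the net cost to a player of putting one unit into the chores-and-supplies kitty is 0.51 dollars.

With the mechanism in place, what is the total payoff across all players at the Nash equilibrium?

With the mechanism, a contributed unit returns (3.5/5) / 0.51 = 1.3725 per unit of net cost to the contributor — now above 1 — so contributing fully is weakly dominant for every player.
So the Nash equilibrium is full contribution by all 5; the group earns 5 × (54 × 0.49 + 3.5 × 54) = 1077.30.

1077.30 dollars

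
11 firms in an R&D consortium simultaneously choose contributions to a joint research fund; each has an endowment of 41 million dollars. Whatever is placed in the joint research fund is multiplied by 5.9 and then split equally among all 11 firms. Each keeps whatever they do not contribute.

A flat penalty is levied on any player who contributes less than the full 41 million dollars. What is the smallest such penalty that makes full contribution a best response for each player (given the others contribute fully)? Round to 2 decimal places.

19.01 million dollars

Given the others contribute fully, the best deviation is to contribute 0 (any partial contribution still incurs the fine and gives up units whose private return 0.5364 is below 1).
Deviating from 41 to 0 saves 41 million dollars but forfeits the deviator's share of the drop in the joint research fund: 5.9/11 × 41 = 21.99.
So the deviation gain is 41 − 21.99 = 19.01, and the fine must be at least 19.01 million dollars to wipe it out.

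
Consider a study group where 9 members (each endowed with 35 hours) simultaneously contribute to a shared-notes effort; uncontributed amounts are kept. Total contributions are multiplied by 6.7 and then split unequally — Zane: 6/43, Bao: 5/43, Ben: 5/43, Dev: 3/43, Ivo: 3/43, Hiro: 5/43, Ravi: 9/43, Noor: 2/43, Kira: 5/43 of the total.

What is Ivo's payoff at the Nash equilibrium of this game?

A player with share s gets back 6.7·s per unit contributed, so full contribution is dominant for anyone with s > 1/6.7 = 0.1493 and zero contribution is dominant for anyone below.
The only share above 0.1493 is Ravi's 9/43, contributing 35; the remaining 8 contribute 0. Total contributed: 35.
Ivo keeps 35 and receives 6.7 × 35 × 3/43 = 16.36 from the shared-notes effort, for a payoff of 51.36.

51.36 hours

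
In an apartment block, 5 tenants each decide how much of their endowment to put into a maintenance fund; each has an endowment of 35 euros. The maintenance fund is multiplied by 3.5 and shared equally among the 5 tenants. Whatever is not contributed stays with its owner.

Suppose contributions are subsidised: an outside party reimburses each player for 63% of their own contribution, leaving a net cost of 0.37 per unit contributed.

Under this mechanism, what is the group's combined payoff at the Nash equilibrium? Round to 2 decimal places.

722.75 euros

The effective private return per unit is now (3.5/5) / 0.37 = 1.8919 > 1, so every player's dominant strategy flips to full contribution.
So the Nash equilibrium is full contribution by all 5; the group earns 5 × (35 × 0.63 + 3.5 × 35) = 722.75.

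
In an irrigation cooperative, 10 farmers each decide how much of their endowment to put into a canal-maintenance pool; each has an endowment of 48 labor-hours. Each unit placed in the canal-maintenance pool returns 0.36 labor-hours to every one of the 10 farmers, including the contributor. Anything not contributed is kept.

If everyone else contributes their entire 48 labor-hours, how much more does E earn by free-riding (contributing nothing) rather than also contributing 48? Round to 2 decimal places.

Switching from a contribution of 48 to 0 lets E keep an extra 48 labor-hours, but lowers the canal-maintenance pool by 48, which costs E their own share of that drop: 0.36 × 48 = 17.28.
Net gain = 48 − 17.28 = 30.72. The private return per contributed unit (0.36) is below 1, so free-riding is indeed the best response regardless of what the others do.

30.72 labor-hours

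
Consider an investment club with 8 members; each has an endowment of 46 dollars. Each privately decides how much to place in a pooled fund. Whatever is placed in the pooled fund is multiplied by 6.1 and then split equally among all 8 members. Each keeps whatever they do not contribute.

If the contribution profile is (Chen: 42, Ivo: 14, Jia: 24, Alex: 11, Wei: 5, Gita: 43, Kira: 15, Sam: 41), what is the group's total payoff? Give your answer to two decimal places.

1362.50 dollars

Total contributed: 42 + 14 + 24 + 11 + 5 + 43 + 15 + 41 = 195; total kept: 8 × 46 − 195 = 173.
The pooled fund pays out 6.1 × 195 = 1189.50 in aggregate.
Group total = 173 + 1189.50 = 1362.50.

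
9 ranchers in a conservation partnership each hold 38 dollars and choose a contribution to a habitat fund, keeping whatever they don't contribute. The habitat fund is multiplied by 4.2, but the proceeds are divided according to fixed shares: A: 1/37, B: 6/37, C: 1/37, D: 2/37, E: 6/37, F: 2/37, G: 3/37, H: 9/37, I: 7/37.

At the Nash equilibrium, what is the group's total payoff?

Each unit j contributes comes back to j as 4.2 × (j's share), so j prefers to contribute only if that share exceeds 1/4.2 = 0.2381; otherwise keeping the unit dominates.
Only H (9/37) clears that bar, contributing 38; the remaining 8 contribute 0. Total contributed: 38.
The habitat fund pays out 4.2 × 38 = 159.60 in total (split across the unequal shares, but the aggregate is all that matters for the group sum).
The 8 free-riders keep 38 each, adding 304. Group total = 304 + 159.60 = 463.60.

463.60 dollars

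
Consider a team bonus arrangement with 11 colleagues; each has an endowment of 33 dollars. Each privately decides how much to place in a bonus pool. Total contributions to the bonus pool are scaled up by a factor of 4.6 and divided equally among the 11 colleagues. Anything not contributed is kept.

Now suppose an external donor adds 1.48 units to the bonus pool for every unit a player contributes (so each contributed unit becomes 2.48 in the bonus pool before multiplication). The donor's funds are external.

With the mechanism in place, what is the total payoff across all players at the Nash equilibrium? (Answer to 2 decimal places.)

Under the mechanism each unit contributed yields 4.6 × 2.48 / 11 = 1.0371 back to its contributor per unit of net cost, which exceeds 1, making full contribution the dominant choice for everyone.
So the Nash equilibrium is full contribution by all 11; the group earns 4.6 × 2.48 × 363 = 4141.10.

4141.10 dollars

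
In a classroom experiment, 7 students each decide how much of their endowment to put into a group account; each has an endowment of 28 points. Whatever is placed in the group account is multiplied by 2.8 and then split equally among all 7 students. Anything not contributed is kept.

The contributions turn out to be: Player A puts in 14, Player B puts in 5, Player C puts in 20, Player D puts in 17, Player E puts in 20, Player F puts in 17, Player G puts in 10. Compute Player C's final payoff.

Total contributed: 14 + 5 + 20 + 17 + 20 + 17 + 10 = 103.
Each receives 2.8 × 103 / 7 = 41.20 from the group account.
Player C keeps 28 − 20 = 8, so Player C's payoff is 8 + 41.20 = 49.20.

49.20 points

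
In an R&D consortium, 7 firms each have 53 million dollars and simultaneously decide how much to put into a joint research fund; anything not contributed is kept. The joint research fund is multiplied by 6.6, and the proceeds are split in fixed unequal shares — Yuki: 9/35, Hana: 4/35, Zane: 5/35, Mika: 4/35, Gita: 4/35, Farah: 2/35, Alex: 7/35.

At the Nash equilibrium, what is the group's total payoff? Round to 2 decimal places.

For player j, contributing a unit is worthwhile iff 6.6 × (j's share) ≥ 1, i.e. iff j's share is at least 0.1515.
The shares above 0.1515 belong to Yuki and Alex, contributing 53 each; the remaining 5 contribute 0. Total contributed: 106.
The joint research fund pays out 6.6 × 106 = 699.60 in total (split across the unequal shares, but the aggregate is all that matters for the group sum).
The 5 free-riders keep 53 each, adding 265. Group total = 265 + 699.60 = 964.60.

964.60 million dollars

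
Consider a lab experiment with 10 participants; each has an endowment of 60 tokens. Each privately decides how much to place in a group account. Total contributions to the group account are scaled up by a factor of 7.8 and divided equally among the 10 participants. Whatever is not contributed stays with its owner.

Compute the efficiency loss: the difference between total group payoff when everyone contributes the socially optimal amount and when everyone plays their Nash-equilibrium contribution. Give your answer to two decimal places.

4080.00 tokens

Each contributed unit returns 7.8/10 = 0.7800 to its contributor — below 1 — so contributing 0 is dominant for every player. At the Nash equilibrium everyone keeps their 60, and the group total is 10 × 60 = 600.
Each contributed unit returns 7.800 to the group as a whole (0.7800 to each of 10 players), which exceeds 1, so the social optimum is full contribution: group total = 7.800 × 600 = 4680.00.
Efficiency loss = 4680.00 − 600 = 4080.00.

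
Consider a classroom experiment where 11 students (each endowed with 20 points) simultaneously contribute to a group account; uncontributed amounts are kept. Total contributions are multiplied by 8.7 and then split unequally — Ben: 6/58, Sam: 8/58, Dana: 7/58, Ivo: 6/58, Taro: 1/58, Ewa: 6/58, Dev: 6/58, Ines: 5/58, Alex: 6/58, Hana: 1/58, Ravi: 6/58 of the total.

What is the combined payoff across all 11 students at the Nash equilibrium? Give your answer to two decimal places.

528.00 points

Each unit j contributes comes back to j as 8.7 × (j's share), so j prefers to contribute only if that share exceeds 1/8.7 = 0.1149; otherwise keeping the unit dominates.
Sam and Dana clear that bar, contributing 20 each; the remaining 9 contribute 0. Total contributed: 40.
The group account pays out 8.7 × 40 = 348.00 in total (split across the unequal shares, but the aggregate is all that matters for the group sum).
The 9 free-riders keep 20 each, adding 180. Group total = 180 + 348.00 = 528.00.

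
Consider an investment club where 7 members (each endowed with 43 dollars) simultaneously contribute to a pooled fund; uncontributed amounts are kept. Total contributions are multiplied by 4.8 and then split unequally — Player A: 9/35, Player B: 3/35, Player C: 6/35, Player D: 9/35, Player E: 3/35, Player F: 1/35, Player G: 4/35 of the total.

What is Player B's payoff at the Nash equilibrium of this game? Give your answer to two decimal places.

A player with share s gets back 4.8·s per unit contributed, so full contribution is dominant for anyone with s > 1/4.8 = 0.2083 and zero contribution is dominant for anyone below.
Player A and Player D are above the threshold, contributing 43 each; the remaining 5 contribute 0. Total contributed: 86.
Player B keeps 43 and receives 4.8 × 86 × 3/35 = 35.38 from the pooled fund, for a payoff of 78.38.

78.38 dollars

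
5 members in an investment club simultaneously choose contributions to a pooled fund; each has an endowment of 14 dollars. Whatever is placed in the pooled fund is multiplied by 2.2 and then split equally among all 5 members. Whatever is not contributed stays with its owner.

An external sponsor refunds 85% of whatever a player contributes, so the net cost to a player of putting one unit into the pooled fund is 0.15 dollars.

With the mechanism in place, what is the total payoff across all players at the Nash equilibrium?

213.50 dollars

With the mechanism, a contributed unit returns (2.2/5) / 0.15 = 2.9333 per unit of net cost to the contributor — now above 1 — so contributing fully is weakly dominant for every player.
So the Nash equilibrium is full contribution by all 5; the group earns 5 × (14 × 0.85 + 2.2 × 14) = 213.50.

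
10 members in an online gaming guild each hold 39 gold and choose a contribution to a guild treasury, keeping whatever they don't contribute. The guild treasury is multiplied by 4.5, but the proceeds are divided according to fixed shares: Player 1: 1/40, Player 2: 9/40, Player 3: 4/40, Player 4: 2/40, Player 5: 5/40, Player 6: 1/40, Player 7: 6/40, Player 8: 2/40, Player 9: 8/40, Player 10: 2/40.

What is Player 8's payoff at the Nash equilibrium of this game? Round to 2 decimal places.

For player j, contributing a unit is worthwhile iff 4.5 × (j's share) ≥ 1, i.e. iff j's share is at least 0.2222.
Player 2 alone (share 9/40) is above the threshold, contributing 39; the remaining 9 contribute 0. Total contributed: 39.
Player 8 keeps 39 and receives 4.5 × 39 × 2/40 = 8.78 from the guild treasury, for a payoff of 47.78.

47.78 gold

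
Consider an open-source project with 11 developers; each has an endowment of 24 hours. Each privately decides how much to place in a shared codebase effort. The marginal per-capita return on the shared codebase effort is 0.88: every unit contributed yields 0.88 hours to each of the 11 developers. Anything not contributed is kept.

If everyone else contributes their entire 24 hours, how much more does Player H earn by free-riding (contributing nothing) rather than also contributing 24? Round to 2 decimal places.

2.88 hours

Switching from a contribution of 24 to 0 lets Player H keep an extra 24 hours, but lowers the shared codebase effort by 24, which costs Player H their own share of that drop: 0.88 × 24 = 21.12.
Net gain = 24 − 21.12 = 2.88. The private return per contributed unit (0.88) is below 1, so free-riding is indeed the best response regardless of what the others do.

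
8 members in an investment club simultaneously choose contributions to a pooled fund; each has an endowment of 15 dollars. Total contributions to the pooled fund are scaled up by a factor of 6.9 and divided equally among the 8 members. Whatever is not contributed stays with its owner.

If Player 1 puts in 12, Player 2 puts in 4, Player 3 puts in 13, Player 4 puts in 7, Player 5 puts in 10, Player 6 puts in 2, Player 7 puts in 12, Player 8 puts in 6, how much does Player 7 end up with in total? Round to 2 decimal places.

59.93 dollars

Total contributed: 12 + 4 + 13 + 7 + 10 + 2 + 12 + 6 = 66.
Each receives 6.9 × 66 / 8 = 56.93 from the pooled fund.
Player 7 keeps 15 − 12 = 3, so Player 7's payoff is 3 + 56.93 = 59.93.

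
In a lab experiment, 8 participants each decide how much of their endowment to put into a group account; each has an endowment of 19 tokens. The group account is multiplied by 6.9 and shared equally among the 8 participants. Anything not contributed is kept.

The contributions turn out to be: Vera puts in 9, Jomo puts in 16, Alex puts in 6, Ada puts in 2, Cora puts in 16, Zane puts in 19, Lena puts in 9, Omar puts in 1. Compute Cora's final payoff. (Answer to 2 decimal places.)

70.28 tokens

Total contributed: 9 + 16 + 6 + 2 + 16 + 19 + 9 + 1 = 78.
Each receives 6.9 × 78 / 8 = 67.28 from the group account.
Cora keeps 19 − 16 = 3, so Cora's payoff is 3 + 67.28 = 70.28.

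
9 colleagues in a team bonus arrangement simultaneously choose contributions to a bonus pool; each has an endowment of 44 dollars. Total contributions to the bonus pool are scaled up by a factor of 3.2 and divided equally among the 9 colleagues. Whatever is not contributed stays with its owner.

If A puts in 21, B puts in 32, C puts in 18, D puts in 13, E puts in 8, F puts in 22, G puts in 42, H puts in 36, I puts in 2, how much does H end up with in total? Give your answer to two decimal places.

Total contributed: 21 + 32 + 18 + 13 + 8 + 22 + 42 + 36 + 2 = 194.
Each receives 3.2 × 194 / 9 = 68.98 from the bonus pool.
H keeps 44 − 36 = 8, so H's payoff is 8 + 68.98 = 76.98.

76.98 dollars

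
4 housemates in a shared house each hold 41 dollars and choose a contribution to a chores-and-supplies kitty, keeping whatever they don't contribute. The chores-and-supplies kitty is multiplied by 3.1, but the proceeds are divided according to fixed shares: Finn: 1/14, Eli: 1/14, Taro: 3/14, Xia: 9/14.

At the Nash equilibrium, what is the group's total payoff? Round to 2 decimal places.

250.10 dollars

Player j's private return per contributed unit is 3.1 × (j's share). Contributing is weakly dominant for j when that share is at least 1/3.1 = 0.3226, and contributing 0 is dominant otherwise.
The only share above 0.3226 is Xia's 9/14, contributing 41; the remaining 3 contribute 0. Total contributed: 41.
The chores-and-supplies kitty pays out 3.1 × 41 = 127.10 in total (split across the unequal shares, but the aggregate is all that matters for the group sum).
The 3 free-riders keep 41 each, adding 123. Group total = 123 + 127.10 = 250.10.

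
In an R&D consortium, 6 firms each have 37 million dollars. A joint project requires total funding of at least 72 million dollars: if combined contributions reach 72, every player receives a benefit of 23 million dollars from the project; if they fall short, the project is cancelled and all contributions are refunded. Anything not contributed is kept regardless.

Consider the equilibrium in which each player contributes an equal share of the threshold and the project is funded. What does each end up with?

Equal share of the threshold: 72/6 = 12.
At this profile no one gains by cutting their contribution: any cut drops the total below 72, the project is cancelled, contributions are refunded, and the deviator ends with 37, which is less than 37 − 12 + 23 = 48. Contributing more than 12 just wastes the excess. So contributing exactly 12 is a best response.
Each player's payoff: 37 − 12 + 23 = 48.

48 million dollars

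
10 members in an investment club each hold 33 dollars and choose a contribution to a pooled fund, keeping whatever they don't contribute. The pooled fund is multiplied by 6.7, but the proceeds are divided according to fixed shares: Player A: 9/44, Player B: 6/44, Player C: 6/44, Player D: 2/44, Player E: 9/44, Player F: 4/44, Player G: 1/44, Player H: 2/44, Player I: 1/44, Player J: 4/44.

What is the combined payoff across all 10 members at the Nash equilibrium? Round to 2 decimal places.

For player j, contributing a unit is worthwhile iff 6.7 × (j's share) ≥ 1, i.e. iff j's share is at least 0.1493.
Player A and Player E clear that bar, contributing 33 each; the remaining 8 contribute 0. Total contributed: 66.
The pooled fund pays out 6.7 × 66 = 442.20 in total (split across the unequal shares, but the aggregate is all that matters for the group sum).
The 8 free-riders keep 33 each, adding 264. Group total = 264 + 442.20 = 706.20.

706.20 dollars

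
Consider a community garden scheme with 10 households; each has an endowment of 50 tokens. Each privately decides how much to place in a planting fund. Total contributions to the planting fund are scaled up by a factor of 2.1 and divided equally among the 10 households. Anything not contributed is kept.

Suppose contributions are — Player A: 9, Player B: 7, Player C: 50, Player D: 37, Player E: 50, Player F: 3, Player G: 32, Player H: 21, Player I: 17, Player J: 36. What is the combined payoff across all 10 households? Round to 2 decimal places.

Total contributed: 9 + 7 + 50 + 37 + 50 + 3 + 32 + 21 + 17 + 36 = 262; total kept: 10 × 50 − 262 = 238.
The planting fund pays out 2.1 × 262 = 550.20 in aggregate.
Group total = 238 + 550.20 = 788.20.

788.20 tokens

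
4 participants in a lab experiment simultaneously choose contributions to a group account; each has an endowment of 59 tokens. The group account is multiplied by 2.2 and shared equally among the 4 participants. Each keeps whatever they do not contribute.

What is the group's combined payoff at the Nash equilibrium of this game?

Each contributed unit returns 2.2/4 = 0.5500 to its contributor — below 1 — so contributing 0 is dominant for every player. At the Nash equilibrium everyone keeps their 59, and the group total is 4 × 59 = 236.

236.00 tokens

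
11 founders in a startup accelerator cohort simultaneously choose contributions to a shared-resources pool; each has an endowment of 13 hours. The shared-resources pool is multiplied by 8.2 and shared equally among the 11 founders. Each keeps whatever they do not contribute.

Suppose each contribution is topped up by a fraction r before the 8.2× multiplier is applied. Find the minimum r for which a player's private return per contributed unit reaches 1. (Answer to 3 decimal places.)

With matching at rate r, one contributed unit becomes (1 + r) in the shared-resources pool and returns 8.2 × (1 + r) / 11 to the contributor.
Setting this equal to 1: 1 + r = 11/8.2 = 1.3415.
So the minimum matching rate is r = 1.3415 − 1 = 0.341.

0.341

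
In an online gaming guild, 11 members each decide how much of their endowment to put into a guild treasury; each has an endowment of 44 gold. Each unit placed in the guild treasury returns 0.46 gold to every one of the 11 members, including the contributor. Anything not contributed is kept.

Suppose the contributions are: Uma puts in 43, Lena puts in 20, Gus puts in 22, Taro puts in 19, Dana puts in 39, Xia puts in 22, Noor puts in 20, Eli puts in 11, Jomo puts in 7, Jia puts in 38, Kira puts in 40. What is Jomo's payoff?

166.26 gold

Total contributed: 43 + 20 + 22 + 19 + 39 + 22 + 20 + 11 + 7 + 38 + 40 = 281.
Each receives 0.46 × 281 = 129.26 from the guild treasury.
Jomo keeps 44 − 7 = 37, so Jomo's payoff is 37 + 129.26 = 166.26.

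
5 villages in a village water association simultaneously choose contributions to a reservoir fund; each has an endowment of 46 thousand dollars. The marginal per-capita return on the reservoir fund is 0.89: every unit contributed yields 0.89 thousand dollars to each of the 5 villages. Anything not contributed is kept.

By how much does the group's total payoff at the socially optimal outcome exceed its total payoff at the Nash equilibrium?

The private return per contributed unit is 0.89 < 1, so contributing 0 is dominant for every player. At the Nash equilibrium everyone keeps their 46, and the group total is 5 × 46 = 230.
Each contributed unit returns 4.450 to the group as a whole (0.89 to each of 5 players), which exceeds 1, so the social optimum is full contribution: group total = 4.450 × 230 = 1023.50.
Efficiency loss = 1023.50 − 230 = 793.50.

793.50 thousand dollars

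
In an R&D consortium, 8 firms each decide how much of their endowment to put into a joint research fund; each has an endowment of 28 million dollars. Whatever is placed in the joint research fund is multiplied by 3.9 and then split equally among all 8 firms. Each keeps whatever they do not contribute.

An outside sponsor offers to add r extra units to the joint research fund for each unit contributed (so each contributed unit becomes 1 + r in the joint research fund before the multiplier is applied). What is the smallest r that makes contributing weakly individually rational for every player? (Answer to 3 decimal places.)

1.051

With matching at rate r, one contributed unit becomes (1 + r) in the joint research fund and returns 3.9 × (1 + r) / 8 to the contributor.
Setting this equal to 1: 1 + r = 8/3.9 = 2.0513.
So the minimum matching rate is r = 2.0513 − 1 = 1.051.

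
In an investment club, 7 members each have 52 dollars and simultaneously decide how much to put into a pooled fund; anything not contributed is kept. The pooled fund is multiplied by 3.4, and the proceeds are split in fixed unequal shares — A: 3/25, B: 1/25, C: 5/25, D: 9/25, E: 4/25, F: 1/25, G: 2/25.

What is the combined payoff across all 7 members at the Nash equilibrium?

Each unit j contributes comes back to j as 3.4 × (j's share), so j prefers to contribute only if that share exceeds 1/3.4 = 0.2941; otherwise keeping the unit dominates.
Only D (9/25) clears that bar, contributing 52; the remaining 6 contribute 0. Total contributed: 52.
The pooled fund pays out 3.4 × 52 = 176.80 in total (split across the unequal shares, but the aggregate is all that matters for the group sum).
The 6 free-riders keep 52 each, adding 312. Group total = 312 + 176.80 = 488.80.

488.80 dollars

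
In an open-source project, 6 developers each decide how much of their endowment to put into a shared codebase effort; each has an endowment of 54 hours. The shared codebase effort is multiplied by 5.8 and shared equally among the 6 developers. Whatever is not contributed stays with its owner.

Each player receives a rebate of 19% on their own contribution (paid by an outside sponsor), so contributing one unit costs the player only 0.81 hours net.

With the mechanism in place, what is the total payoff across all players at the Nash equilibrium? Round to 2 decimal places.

The effective private return per unit is now (5.8/6) / 0.81 = 1.1934 > 1, so every player's dominant strategy flips to full contribution.
So the Nash equilibrium is full contribution by all 6; the group earns 6 × (54 × 0.19 + 5.8 × 54) = 1940.76.

1940.76 hours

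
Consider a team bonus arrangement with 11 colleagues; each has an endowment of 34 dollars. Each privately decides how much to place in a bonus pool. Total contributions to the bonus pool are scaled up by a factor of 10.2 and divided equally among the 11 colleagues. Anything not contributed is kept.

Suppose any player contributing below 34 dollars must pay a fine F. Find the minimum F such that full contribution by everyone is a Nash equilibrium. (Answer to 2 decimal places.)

Given the others contribute fully, the best deviation is to contribute 0 (any partial contribution still incurs the fine and gives up units whose private return 0.9273 is below 1).
Deviating from 34 to 0 saves 34 dollars but forfeits the deviator's share of the drop in the bonus pool: 10.2/11 × 34 = 31.53.
So the deviation gain is 34 − 31.53 = 2.47, and the fine must be at least 2.47 dollars to wipe it out.

2.47 dollars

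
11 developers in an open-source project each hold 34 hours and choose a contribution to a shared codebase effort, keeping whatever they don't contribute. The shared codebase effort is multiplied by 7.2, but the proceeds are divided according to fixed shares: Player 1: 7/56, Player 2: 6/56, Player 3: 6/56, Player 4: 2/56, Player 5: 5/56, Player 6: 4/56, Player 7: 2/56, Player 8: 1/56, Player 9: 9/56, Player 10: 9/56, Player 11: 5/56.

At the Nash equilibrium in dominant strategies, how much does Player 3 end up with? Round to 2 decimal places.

Each unit j contributes comes back to j as 7.2 × (j's share), so j prefers to contribute only if that share exceeds 1/7.2 = 0.1389; otherwise keeping the unit dominates.
Player 9 and Player 10 clear that bar, contributing 34 each; the remaining 9 contribute 0. Total contributed: 68.
Player 3 keeps 34 and receives 7.2 × 68 × 6/56 = 52.46 from the shared codebase effort, for a payoff of 86.46.

86.46 hours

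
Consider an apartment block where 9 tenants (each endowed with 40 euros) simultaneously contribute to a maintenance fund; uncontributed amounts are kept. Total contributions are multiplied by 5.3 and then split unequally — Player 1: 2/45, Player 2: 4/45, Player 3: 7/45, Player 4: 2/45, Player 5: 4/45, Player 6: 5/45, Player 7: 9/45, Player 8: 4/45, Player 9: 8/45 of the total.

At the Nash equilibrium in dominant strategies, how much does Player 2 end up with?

For player j, contributing a unit is worthwhile iff 5.3 × (j's share) ≥ 1, i.e. iff j's share is at least 0.1887.
Player 7 alone (share 9/45) is above the threshold, contributing 40; the remaining 8 contribute 0. Total contributed: 40.
Player 2 keeps 40 and receives 5.3 × 40 × 4/45 = 18.84 from the maintenance fund, for a payoff of 58.84.

58.84 euros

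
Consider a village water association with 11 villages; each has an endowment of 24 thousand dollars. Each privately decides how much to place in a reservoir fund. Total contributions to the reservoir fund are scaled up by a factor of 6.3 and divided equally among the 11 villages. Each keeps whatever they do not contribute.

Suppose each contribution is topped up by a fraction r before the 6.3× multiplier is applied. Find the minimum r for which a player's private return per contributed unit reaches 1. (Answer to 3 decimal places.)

0.746

With matching at rate r, one contributed unit becomes (1 + r) in the reservoir fund and returns 6.3 × (1 + r) / 11 to the contributor.
Setting this equal to 1: 1 + r = 11/6.3 = 1.7460.
So the minimum matching rate is r = 1.7460 − 1 = 0.746.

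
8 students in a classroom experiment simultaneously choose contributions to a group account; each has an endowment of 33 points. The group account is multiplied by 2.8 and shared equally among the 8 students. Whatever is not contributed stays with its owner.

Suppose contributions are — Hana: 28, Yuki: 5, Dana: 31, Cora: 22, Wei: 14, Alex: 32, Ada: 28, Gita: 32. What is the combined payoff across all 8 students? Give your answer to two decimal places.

609.60 points

Total contributed: 28 + 5 + 31 + 22 + 14 + 32 + 28 + 32 = 192; total kept: 8 × 33 − 192 = 72.
The group account pays out 2.8 × 192 = 537.60 in aggregate.
Group total = 72 + 537.60 = 609.60.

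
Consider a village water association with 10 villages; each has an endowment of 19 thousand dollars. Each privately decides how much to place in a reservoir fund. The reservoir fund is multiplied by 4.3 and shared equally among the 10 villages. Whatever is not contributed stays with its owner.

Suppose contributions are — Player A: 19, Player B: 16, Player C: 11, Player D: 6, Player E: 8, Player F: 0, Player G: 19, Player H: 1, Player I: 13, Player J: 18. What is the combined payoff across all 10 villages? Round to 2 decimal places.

556.30 thousand dollars

Total contributed: 19 + 16 + 11 + 6 + 8 + 0 + 19 + 1 + 13 + 18 = 111; total kept: 10 × 19 − 111 = 79.
The reservoir fund pays out 4.3 × 111 = 477.30 in aggregate.
Group total = 79 + 477.30 = 556.30.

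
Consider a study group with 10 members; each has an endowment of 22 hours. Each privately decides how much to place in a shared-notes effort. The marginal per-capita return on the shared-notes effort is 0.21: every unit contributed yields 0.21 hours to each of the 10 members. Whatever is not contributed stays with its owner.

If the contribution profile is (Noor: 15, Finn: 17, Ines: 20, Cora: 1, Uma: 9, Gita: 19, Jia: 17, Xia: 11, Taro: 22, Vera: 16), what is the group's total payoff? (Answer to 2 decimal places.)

381.70 hours

Total contributed: 15 + 17 + 20 + 1 + 9 + 19 + 17 + 11 + 22 + 16 = 147; total kept: 10 × 22 − 147 = 73.
The shared-notes effort pays out 0.21 × 10 × 147 = 308.70 in aggregate.
Group total = 73 + 308.70 = 381.70.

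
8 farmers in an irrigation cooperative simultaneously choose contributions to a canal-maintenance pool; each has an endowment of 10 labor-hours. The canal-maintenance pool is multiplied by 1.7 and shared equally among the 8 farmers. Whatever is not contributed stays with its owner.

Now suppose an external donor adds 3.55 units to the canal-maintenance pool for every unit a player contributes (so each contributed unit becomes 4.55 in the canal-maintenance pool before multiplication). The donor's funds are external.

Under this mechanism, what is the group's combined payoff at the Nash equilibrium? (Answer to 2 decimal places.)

Even with the mechanism, each unit contributed returns only 1.7 × 4.55 / 8 = 0.9669 per unit of net cost, so contributing nothing is still dominant.
Everyone keeps their endowment and the group total is 8 × 10 = 80.

80.00 labor-hours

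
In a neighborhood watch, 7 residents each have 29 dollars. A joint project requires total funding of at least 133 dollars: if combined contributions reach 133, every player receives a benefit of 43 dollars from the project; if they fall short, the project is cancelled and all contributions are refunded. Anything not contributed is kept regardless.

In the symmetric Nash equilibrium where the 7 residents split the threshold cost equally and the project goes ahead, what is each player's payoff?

Equal share of the threshold: 133/7 = 19.
At this profile no one gains by cutting their contribution: any cut drops the total below 133, the project is cancelled, contributions are refunded, and the deviator ends with 29, which is less than 29 − 19 + 43 = 53. Contributing more than 19 just wastes the excess. So contributing exactly 19 is a best response.
Each player's payoff: 29 − 19 + 43 = 53.

53 dollars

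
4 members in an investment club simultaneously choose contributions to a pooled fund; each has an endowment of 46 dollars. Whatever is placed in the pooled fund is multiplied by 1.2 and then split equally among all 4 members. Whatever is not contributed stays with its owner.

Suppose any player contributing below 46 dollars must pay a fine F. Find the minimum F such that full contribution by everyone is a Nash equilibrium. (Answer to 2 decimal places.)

Given the others contribute fully, the best deviation is to contribute 0 (any partial contribution still incurs the fine and gives up units whose private return 0.3000 is below 1).
Deviating from 46 to 0 saves 46 dollars but forfeits the deviator's share of the drop in the pooled fund: 1.2/4 × 46 = 13.80.
So the deviation gain is 46 − 13.80 = 32.20, and the fine must be at least 32.20 dollars to wipe it out.

32.20 dollars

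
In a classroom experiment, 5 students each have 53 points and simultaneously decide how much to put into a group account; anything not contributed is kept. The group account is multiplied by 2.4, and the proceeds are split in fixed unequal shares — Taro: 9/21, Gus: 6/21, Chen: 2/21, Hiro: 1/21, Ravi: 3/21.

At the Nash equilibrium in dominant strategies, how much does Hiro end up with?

Player j's private return per contributed unit is 2.4 × (j's share). Contributing is weakly dominant for j when that share is at least 1/2.4 = 0.4167, and contributing 0 is dominant otherwise.
The only share above 0.4167 is Taro's 9/21, contributing 53; the remaining 4 contribute 0. Total contributed: 53.
Hiro keeps 53 and receives 2.4 × 53 × 1/21 = 6.06 from the group account, for a payoff of 59.06.

59.06 points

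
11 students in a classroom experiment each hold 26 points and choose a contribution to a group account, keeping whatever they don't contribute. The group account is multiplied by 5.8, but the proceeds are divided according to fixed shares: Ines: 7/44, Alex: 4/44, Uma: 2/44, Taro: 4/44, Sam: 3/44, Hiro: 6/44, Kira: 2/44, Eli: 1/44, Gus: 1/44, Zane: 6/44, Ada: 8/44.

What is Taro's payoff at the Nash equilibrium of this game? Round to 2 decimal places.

For player j, contributing a unit is worthwhile iff 5.8 × (j's share) ≥ 1, i.e. iff j's share is at least 0.1724.
Only Ada (8/44) clears that bar, contributing 26; the remaining 10 contribute 0. Total contributed: 26.
Taro keeps 26 and receives 5.8 × 26 × 4/44 = 13.71 from the group account, for a payoff of 39.71.

39.71 points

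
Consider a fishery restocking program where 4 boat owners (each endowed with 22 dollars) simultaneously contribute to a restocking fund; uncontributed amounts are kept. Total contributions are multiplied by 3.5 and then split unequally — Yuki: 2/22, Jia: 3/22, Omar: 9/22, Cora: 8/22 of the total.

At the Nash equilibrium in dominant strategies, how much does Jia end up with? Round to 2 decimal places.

For player j, contributing a unit is worthwhile iff 3.5 × (j's share) ≥ 1, i.e. iff j's share is at least 0.2857.
Omar and Cora clear that bar, contributing 22 each; the remaining 2 contribute 0. Total contributed: 44.
Jia keeps 22 and receives 3.5 × 44 × 3/22 = 21.00 from the restocking fund, for a payoff of 43.00.

43.00 dollars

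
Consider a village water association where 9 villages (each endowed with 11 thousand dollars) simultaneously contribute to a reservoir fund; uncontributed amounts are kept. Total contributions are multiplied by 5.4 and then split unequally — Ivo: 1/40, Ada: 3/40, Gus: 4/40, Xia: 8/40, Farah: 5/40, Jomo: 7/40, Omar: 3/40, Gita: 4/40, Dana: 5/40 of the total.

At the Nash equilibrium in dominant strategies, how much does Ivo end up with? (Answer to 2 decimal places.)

12.49 thousand dollars

A player with share s gets back 5.4·s per unit contributed, so full contribution is dominant for anyone with s > 1/5.4 = 0.1852 and zero contribution is dominant for anyone below.
Xia alone (share 8/40) is above the threshold, contributing 11; the remaining 8 contribute 0. Total contributed: 11.
Ivo keeps 11 and receives 5.4 × 11 × 1/40 = 1.49 from the reservoir fund, for a payoff of 12.49.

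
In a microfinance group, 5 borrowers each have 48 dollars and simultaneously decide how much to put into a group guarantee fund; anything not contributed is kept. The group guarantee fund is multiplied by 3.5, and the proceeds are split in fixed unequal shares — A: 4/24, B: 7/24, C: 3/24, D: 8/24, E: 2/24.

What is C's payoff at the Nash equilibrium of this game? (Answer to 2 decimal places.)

90.00 dollars

A player with share s gets back 3.5·s per unit contributed, so full contribution is dominant for anyone with s > 1/3.5 = 0.2857 and zero contribution is dominant for anyone below.
B and D clear that bar, contributing 48 each; the remaining 3 contribute 0. Total contributed: 96.
C keeps 48 and receives 3.5 × 96 × 3/24 = 42.00 from the group guarantee fund, for a payoff of 90.00.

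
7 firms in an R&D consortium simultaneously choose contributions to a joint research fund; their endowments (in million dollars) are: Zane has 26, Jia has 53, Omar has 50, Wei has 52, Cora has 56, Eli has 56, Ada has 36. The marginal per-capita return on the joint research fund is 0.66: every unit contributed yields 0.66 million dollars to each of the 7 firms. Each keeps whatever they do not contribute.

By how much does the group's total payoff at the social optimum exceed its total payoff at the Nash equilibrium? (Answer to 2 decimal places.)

1190.98 million dollars

The private return per contributed unit is 0.66 < 1 for everyone, so the Nash equilibrium is zero contribution and the group total is Σ E_j = 26 + 53 + 50 + 52 + 56 + 56 + 36 = 329.
Each contributed unit returns 4.620 to the group, so the social optimum is full contribution by everyone: group total = 4.620 × 329 = 1519.98.
Efficiency loss = (4.620 − 1) × 329 = 1190.98.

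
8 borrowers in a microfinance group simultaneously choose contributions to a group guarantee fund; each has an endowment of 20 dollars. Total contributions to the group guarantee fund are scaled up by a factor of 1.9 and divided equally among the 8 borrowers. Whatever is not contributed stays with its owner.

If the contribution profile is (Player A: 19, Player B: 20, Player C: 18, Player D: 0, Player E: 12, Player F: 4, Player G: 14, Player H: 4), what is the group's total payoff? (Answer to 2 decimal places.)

241.90 dollars

Total contributed: 19 + 20 + 18 + 0 + 12 + 4 + 14 + 4 = 91; total kept: 8 × 20 − 91 = 69.
The group guarantee fund pays out 1.9 × 91 = 172.90 in aggregate.
Group total = 69 + 172.90 = 241.90.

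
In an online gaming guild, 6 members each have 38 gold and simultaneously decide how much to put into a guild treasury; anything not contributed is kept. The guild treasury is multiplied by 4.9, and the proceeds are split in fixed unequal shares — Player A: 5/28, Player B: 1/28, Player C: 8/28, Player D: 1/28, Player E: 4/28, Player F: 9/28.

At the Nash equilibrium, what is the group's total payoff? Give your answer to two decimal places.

524.40 gold

For player j, contributing a unit is worthwhile iff 4.9 × (j's share) ≥ 1, i.e. iff j's share is at least 0.2041.
Player C and Player F clear that bar, contributing 38 each; the remaining 4 contribute 0. Total contributed: 76.
The guild treasury pays out 4.9 × 76 = 372.40 in total (split across the unequal shares, but the aggregate is all that matters for the group sum).
The 4 free-riders keep 38 each, adding 152. Group total = 152 + 372.40 = 524.40.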